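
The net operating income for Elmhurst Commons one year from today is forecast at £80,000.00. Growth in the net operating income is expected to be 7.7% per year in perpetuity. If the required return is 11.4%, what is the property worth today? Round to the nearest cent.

Growing perpetuity: P = D₁ / (r − g) = £80,000.0000 / (0.114 − 0.077) = £2,162,162.16

£2162162.16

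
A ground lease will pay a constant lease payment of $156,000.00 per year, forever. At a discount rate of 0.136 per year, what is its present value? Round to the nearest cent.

$1147058.82

Level perpetuity: PV = C / r = $156,000.00 / 0.136 = $1,147,058.82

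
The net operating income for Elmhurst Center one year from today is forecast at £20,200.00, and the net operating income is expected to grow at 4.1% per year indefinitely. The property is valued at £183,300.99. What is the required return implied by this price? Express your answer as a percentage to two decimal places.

P = D₁/(r − g) ⇒ r = D₁/P + g = £20,200.0000/£183,300.99 + 0.041 = 0.110201 + 0.041 = 0.151201

15.12%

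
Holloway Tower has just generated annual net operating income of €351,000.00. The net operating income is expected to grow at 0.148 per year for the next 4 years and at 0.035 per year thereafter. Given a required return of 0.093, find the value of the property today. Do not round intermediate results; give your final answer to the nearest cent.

€9212394.58

D_1 = 402948.00000
D_2 = 462584.30400
D_3 = 531046.78099
D_4 = 609641.70458
Terminal value at year 4: TV = D_4×(1+g_2)/(r−g_2) = 630979.16424/0.058 = 10878951.10757
P_0 = D_1/(1+r)^1 + D_2/(1+r)^2 + D_3/(1+r)^3 + D_4/(1+r)^4 + TV/(1+r)^4
    = 368662.39707 + 387213.56984 + 406698.24170 + 427163.38653 + 7622656.98371 = 9212394.57886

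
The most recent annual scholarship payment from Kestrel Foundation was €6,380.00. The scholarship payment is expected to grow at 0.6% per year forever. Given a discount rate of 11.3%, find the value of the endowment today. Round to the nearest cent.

D₁ = D₀ × (1 + g) = €6,380.00 × 1.006 = €6,418.2800
Growing perpetuity: P = D₁ / (r − g) = €6,418.2800 / (0.113 − 0.006) = €59,983.93

€59983.93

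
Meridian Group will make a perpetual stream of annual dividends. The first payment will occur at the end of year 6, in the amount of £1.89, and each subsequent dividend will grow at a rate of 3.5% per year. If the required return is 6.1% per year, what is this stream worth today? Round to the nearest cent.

£54.06

Value at end of year 5: C₁ / (r − g) = £1.89 / (0.061 − 0.035) = £72.6923
Discount to today: PV = £72.6923 / (1 + 0.061)^5 = £72.6923 / 1.344550 = £54.06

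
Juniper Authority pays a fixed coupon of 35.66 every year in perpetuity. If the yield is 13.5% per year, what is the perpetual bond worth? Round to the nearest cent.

Level perpetuity: PV = C / r = 35.66 / 0.135 = 264.15

264.15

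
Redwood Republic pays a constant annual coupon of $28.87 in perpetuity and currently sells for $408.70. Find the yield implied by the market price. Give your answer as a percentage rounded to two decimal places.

7.06%

P = C/r ⇒ r = C/P = $28.87/$408.70 = 0.070639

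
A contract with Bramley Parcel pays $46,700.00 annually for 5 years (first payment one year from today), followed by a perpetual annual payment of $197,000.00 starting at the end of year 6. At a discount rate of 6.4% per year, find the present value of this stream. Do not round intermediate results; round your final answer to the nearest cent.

PV of 5-year annuity: $46,700.00 × [1 − (1+0.064)^−5] / 0.064 = 194595.11956
Perpetuity value at year 5: $197,000.00 / 0.064 = 3078125.00000
PV of perpetuity: 3078125.00000 / (1+0.064)^5 = 2257241.94745
Total PV = 194595.11956 + 2257241.94745 = 2451837.06701

$2451837.07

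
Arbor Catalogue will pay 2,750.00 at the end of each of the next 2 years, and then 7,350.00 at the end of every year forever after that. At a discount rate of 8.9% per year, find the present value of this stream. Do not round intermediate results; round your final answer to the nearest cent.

PV of 2-year annuity: 2,750.00 × [1 − (1+0.089)^−2] / 0.089 = 4844.12537
Perpetuity value at year 2: 7,350.00 / 0.089 = 82584.26966
PV of perpetuity: 82584.26966 / (1+0.089)^2 = 69637.24368
Total PV = 4844.12537 + 69637.24368 = 74481.36905

74481.37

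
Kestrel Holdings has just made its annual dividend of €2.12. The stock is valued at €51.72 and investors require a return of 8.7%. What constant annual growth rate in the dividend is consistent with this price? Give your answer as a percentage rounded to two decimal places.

4.42%

P = D₀(1+g)/(r−g) ⇒ P(r−g) = D₀(1+g) ⇒ g(P+D₀) = P·r − D₀
g = (P·r − D₀)/(P + D₀) = (€51.72×0.087 − €2.12) / (€51.72 + €2.12) = 0.044198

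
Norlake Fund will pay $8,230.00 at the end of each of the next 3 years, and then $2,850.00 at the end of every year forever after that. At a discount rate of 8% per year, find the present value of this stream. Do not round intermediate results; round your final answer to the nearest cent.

PV of 3-year annuity: $8,230.00 × [1 − (1+0.08)^−3] / 0.08 = 21209.50821
Perpetuity value at year 3: $2,850.00 / 0.08 = 35625.00000
PV of perpetuity: 35625.00000 / (1+0.08)^3 = 28280.27359
Total PV = 21209.50821 + 28280.27359 = 49489.78179

$49489.78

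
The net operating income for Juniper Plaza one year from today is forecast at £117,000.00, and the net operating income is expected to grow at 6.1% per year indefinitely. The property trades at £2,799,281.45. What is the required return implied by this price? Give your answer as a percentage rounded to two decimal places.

P = D₁/(r − g) ⇒ r = D₁/P + g = £117,000.0000/£2,799,281.45 + 0.061 = 0.041796 + 0.061 = 0.102796

10.28%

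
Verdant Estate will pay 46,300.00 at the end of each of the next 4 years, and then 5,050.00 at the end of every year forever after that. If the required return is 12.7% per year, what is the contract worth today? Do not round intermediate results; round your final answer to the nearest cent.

163229.48

PV of 4-year annuity: 46,300.00 × [1 − (1+0.127)^−4] / 0.127 = 138580.89231
Perpetuity value at year 4: 5,050.00 / 0.127 = 39763.77953
PV of perpetuity: 39763.77953 / (1+0.127)^4 = 24648.58501
Total PV = 138580.89231 + 24648.58501 = 163229.47732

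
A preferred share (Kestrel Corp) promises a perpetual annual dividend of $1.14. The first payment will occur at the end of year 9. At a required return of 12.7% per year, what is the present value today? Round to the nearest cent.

Value at end of year 8: C / r = $1.14 / 0.127 = $8.9764
Discount to today: PV = $8.9764 / (1 + 0.127)^8 = $8.9764 / 2.602504 = $3.45

$3.45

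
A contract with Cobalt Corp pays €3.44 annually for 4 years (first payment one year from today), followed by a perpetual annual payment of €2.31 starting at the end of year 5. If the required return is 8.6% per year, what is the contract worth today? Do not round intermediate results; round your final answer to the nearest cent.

€30.55

PV of 4-year annuity: €3.44 × [1 − (1+0.086)^−4] / 0.086 = 11.24319
Perpetuity value at year 4: €2.31 / 0.086 = 26.86047
PV of perpetuity: 26.86047 / (1+0.086)^4 = 19.31053
Total PV = 11.24319 + 19.31053 = 30.55372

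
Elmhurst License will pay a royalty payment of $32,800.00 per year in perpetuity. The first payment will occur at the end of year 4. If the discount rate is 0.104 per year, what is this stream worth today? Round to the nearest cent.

Value at end of year 3: C / r = $32,800.00 / 0.104 = $315,384.6154
Discount to today: PV = $315,384.6154 / (1 + 0.104)^3 = $315,384.6154 / 1.345573 = $234,386.87

$234386.87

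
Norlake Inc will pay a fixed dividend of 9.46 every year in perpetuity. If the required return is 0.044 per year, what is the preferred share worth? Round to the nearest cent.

215.00

Level perpetuity: PV = C / r = 9.46 / 0.044 = 215.00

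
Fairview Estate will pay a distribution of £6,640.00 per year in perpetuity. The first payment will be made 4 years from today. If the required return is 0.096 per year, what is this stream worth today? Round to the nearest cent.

£52536.99

Value at end of year 3: C / r = £6,640.00 / 0.096 = £69,166.6667
Discount to today: PV = £69,166.6667 / (1 + 0.096)^3 = £69,166.6667 / 1.316533 = £52,536.99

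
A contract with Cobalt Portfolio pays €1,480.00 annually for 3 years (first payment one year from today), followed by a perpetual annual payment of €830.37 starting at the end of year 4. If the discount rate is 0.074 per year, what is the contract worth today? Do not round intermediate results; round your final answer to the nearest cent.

PV of 3-year annuity: €1,480.00 × [1 − (1+0.074)^−3] / 0.074 = 3855.77686
Perpetuity value at year 3: €830.37 / 0.074 = 11221.21622
PV of perpetuity: 11221.21622 / (1+0.074)^3 = 9057.89092
Total PV = 3855.77686 + 9057.89092 = 12913.66779

€12913.67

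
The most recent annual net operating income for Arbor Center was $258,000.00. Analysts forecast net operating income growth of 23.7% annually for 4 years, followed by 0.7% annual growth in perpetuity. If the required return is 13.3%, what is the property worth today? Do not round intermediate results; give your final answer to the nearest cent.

D_1 = 319146.00000
D_2 = 394783.60200
D_3 = 488347.31567
D_4 = 604085.62949
Terminal value at year 4: TV = D_4×(1+g_2)/(r−g_2) = 608314.22890/0.126 = 4827890.70552
P_0 = D_1/(1+r)^1 + D_2/(1+r)^2 + D_3/(1+r)^3 + D_4/(1+r)^4 + TV/(1+r)^4
    = 281682.25949 + 307538.35392 + 335767.82330 + 366588.52376 + 2929798.75733 = 4221375.71779

$4221375.72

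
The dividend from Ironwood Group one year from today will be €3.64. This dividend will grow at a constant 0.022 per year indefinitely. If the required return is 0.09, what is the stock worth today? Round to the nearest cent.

€53.53

Growing perpetuity: P = D₁ / (r − g) = €3.6400 / (0.09 − 0.022) = €53.53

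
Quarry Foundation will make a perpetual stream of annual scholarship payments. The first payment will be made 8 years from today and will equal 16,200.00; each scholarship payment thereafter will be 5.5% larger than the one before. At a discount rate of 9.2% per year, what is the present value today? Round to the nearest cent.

236458.44

Value at end of year 7: C₁ / (r − g) = 16,200.00 / (0.092 − 0.055) = 437,837.8378
Discount to today: PV = 437,837.8378 / (1 + 0.092)^7 = 437,837.8378 / 1.851648 = 236,458.44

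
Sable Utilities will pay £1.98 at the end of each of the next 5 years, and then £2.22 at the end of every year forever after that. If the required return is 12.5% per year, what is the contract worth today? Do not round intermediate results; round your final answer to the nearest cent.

PV of 5-year annuity: £1.98 × [1 − (1+0.125)^−5] / 0.125 = 7.04993
Perpetuity value at year 5: £2.22 / 0.125 = 17.76000
PV of perpetuity: 17.76000 / (1+0.125)^5 = 9.85554
Total PV = 7.04993 + 9.85554 = 16.90546

£16.91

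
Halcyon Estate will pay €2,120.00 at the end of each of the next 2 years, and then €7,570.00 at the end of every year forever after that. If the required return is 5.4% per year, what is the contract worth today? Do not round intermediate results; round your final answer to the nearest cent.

€130108.55

PV of 2-year annuity: €2,120.00 × [1 − (1+0.054)^−2] / 0.054 = 3919.72030
Perpetuity value at year 2: €7,570.00 / 0.054 = 140185.18519
PV of perpetuity: 140185.18519 / (1+0.054)^2 = 126188.82542
Total PV = 3919.72030 + 126188.82542 = 130108.54573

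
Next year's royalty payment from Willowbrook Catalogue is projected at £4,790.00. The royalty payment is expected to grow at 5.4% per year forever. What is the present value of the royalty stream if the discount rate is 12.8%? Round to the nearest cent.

Growing perpetuity: P = D₁ / (r − g) = £4,790.0000 / (0.128 − 0.054) = £64,729.73

£64729.73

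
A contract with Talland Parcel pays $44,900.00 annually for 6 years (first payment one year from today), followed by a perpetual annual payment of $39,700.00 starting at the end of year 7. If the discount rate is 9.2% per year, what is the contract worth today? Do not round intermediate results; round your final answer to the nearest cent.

PV of 6-year annuity: $44,900.00 × [1 − (1+0.092)^−6] / 0.092 = 200222.34194
Perpetuity value at year 6: $39,700.00 / 0.092 = 431521.73913
PV of perpetuity: 431521.73913 / (1+0.092)^6 = 254487.73077
Total PV = 200222.34194 + 254487.73077 = 454710.07272

$454710.07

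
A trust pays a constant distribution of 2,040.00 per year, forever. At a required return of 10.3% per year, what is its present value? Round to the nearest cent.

19805.83

Level perpetuity: PV = C / r = 2,040.00 / 0.103 = 19,805.83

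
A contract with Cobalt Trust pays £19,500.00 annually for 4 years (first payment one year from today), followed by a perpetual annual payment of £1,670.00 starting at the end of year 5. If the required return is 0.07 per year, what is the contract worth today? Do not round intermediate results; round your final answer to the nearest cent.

PV of 4-year annuity: £19,500.00 × [1 − (1+0.07)^−4] / 0.07 = 66050.61950
Perpetuity value at year 4: £1,670.00 / 0.07 = 23857.14286
PV of perpetuity: 23857.14286 / (1+0.07)^4 = 18200.50006
Total PV = 66050.61950 + 18200.50006 = 84251.11956

£84251.12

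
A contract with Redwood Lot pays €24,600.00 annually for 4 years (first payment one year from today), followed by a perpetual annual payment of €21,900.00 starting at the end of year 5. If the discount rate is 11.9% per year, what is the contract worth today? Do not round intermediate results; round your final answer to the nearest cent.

€192251.76

PV of 4-year annuity: €24,600.00 × [1 − (1+0.119)^−4] / 0.119 = 74876.43374
Perpetuity value at year 4: €21,900.00 / 0.119 = 184033.61345
PV of perpetuity: 184033.61345 / (1+0.119)^4 = 117375.32488
Total PV = 74876.43374 + 117375.32488 = 192251.75861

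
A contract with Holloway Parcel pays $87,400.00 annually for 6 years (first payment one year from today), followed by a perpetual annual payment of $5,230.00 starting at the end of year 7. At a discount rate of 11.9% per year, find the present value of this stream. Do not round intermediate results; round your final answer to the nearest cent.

$382742.90

PV of 6-year annuity: $87,400.00 × [1 − (1+0.119)^−6] / 0.119 = 360357.01701
Perpetuity value at year 6: $5,230.00 / 0.119 = 43949.57983
PV of perpetuity: 43949.57983 / (1+0.119)^6 = 22385.88190
Total PV = 360357.01701 + 22385.88190 = 382742.89892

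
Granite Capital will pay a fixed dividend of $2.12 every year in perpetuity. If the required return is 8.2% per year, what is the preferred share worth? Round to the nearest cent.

$25.85

Level perpetuity: PV = C / r = $2.12 / 0.082 = $25.85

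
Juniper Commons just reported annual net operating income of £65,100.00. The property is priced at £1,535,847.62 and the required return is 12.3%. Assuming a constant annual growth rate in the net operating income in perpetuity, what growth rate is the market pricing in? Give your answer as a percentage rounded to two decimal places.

P = D₀(1+g)/(r−g) ⇒ P(r−g) = D₀(1+g) ⇒ g(P+D₀) = P·r − D₀
g = (P·r − D₀)/(P + D₀) = (£1,535,847.62×0.123 − £65,100.00) / (£1,535,847.62 + £65,100.00) = 0.077335

7.73%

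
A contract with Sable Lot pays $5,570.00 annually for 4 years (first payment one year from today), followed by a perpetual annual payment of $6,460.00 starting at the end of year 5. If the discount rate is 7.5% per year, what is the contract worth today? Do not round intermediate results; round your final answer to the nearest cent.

PV of 4-year annuity: $5,570.00 × [1 − (1+0.075)^−4] / 0.075 = 18655.74732
Perpetuity value at year 4: $6,460.00 / 0.075 = 86133.33333
PV of perpetuity: 86133.33333 / (1+0.075)^4 = 64496.68563
Total PV = 18655.74732 + 64496.68563 = 83152.43295

$83152.43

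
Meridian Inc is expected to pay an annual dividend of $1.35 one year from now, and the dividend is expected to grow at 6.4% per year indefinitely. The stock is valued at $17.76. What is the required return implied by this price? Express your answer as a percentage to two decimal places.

P = D₁/(r − g) ⇒ r = D₁/P + g = $1.3500/$17.76 + 0.064 = 0.076014 + 0.064 = 0.140014

14.00%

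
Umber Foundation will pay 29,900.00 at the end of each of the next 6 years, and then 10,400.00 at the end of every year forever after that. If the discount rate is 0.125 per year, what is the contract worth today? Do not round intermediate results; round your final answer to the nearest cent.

162249.85

PV of 6-year annuity: 29,900.00 × [1 − (1+0.125)^−6] / 0.125 = 121209.77192
Perpetuity value at year 6: 10,400.00 / 0.125 = 83200.00000
PV of perpetuity: 83200.00000 / (1+0.125)^6 = 41040.07933
Total PV = 121209.77192 + 41040.07933 = 162249.85125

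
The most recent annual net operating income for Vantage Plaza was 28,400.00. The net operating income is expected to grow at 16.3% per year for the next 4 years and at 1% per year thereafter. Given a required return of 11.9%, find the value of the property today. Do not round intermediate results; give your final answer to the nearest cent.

D_1 = 33029.20000
D_2 = 38412.95960
D_3 = 44674.27201
D_4 = 51956.17835
Terminal value at year 4: TV = D_4×(1+g_2)/(r−g_2) = 52475.74014/0.109 = 481428.80859
P_0 = D_1/(1+r)^1 + D_2/(1+r)^2 + D_3/(1+r)^3 + D_4/(1+r)^4 + TV/(1+r)^4
    = 29516.71135 + 30677.33271 + 31883.59065 + 33137.27965 + 307051.85730 = 432266.77165

432266.77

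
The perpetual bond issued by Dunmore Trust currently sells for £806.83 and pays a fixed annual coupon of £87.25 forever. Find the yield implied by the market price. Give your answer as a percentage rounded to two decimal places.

P = C/r ⇒ r = C/P = £87.25/£806.83 = 0.108139

10.81%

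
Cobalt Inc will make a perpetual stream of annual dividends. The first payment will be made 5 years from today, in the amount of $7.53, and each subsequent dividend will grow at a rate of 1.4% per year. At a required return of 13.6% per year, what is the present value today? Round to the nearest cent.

$37.06

Value at end of year 4: C₁ / (r − g) = $7.53 / (0.136 − 0.014) = $61.7213
Discount to today: PV = $61.7213 / (1 + 0.136)^4 = $61.7213 / 1.665380 = $37.06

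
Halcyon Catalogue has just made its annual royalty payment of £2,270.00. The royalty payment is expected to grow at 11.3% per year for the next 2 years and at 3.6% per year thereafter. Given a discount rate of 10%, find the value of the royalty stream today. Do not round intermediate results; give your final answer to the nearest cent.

D_1 = 2526.51000
D_2 = 2812.00563
Terminal value at year 2: TV = D_2×(1+g_2)/(r−g_2) = 2913.23783/0.064 = 45519.34114
P_0 = D_1/(1+r)^1 + D_2/(1+r)^2 + TV/(1+r)^2
    = 2296.82727 + 2323.97160 + 37619.29019 = 42240.08906

£42240.09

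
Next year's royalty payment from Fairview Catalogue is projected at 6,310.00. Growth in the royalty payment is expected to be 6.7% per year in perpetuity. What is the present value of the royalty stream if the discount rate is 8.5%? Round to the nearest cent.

Growing perpetuity: P = D₁ / (r − g) = 6,310.0000 / (0.085 − 0.067) = 350,555.56

350555.56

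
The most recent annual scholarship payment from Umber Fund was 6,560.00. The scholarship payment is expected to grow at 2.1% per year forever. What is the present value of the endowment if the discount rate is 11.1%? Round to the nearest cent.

D₁ = D₀ × (1 + g) = 6,560.00 × 1.021 = 6,697.7600
Growing perpetuity: P = D₁ / (r − g) = 6,697.7600 / (0.111 − 0.021) = 74,419.56

74419.56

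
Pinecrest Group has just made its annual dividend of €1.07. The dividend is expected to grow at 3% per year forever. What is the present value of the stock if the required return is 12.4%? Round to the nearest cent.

€11.72

D₁ = D₀ × (1 + g) = €1.07 × 1.03 = €1.1021
Growing perpetuity: P = D₁ / (r − g) = €1.1021 / (0.124 − 0.03) = €11.72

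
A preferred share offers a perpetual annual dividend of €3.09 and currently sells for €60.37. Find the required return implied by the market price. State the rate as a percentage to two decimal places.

5.12%

P = C/r ⇒ r = C/P = €3.09/€60.37 = 0.051184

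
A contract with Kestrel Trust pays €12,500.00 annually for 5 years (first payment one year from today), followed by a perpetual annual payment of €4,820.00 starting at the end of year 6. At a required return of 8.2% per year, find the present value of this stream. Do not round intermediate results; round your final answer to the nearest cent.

€89283.54

PV of 5-year annuity: €12,500.00 × [1 − (1+0.082)^−5] / 0.082 = 49646.89642
Perpetuity value at year 5: €4,820.00 / 0.082 = 58780.48780
PV of perpetuity: 58780.48780 / (1+0.082)^5 = 39636.64454
Total PV = 49646.89642 + 39636.64454 = 89283.54097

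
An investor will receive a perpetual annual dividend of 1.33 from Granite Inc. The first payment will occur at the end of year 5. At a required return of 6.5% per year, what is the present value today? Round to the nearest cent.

Value at end of year 4: C / r = 1.33 / 0.065 = 20.4615
Discount to today: PV = 20.4615 / (1 + 0.065)^4 = 20.4615 / 1.286466 = 15.91

15.91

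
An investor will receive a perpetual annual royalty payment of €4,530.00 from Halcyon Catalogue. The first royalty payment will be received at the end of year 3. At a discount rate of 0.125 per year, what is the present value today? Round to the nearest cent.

€28634.07

Value at end of year 2: C / r = €4,530.00 / 0.125 = €36,240.0000
Discount to today: PV = €36,240.0000 / (1 + 0.125)^2 = €36,240.0000 / 1.265625 = €28,634.07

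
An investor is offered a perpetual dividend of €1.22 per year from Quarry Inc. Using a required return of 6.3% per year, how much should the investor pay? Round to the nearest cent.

€19.37

Level perpetuity: PV = C / r = €1.22 / 0.063 = €19.37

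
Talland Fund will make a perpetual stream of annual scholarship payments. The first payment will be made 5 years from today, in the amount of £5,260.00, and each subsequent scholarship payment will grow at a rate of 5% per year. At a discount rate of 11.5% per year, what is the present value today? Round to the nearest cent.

£52356.78

Value at end of year 4: C₁ / (r − g) = £5,260.00 / (0.115 − 0.05) = £80,923.0769
Discount to today: PV = £80,923.0769 / (1 + 0.115)^4 = £80,923.0769 / 1.545608 = £52,356.78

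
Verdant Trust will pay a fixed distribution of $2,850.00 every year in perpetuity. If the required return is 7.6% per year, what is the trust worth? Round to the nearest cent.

Level perpetuity: PV = C / r = $2,850.00 / 0.076 = $37,500.00

$37500.00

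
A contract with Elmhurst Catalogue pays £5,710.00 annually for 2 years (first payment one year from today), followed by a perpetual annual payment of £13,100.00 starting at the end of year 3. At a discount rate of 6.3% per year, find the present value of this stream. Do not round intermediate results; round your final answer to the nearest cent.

PV of 2-year annuity: £5,710.00 × [1 − (1+0.063)^−2] / 0.063 = 10424.82581
Perpetuity value at year 2: £13,100.00 / 0.063 = 207936.50794
PV of perpetuity: 207936.50794 / (1+0.063)^2 = 184019.65712
Total PV = 10424.82581 + 184019.65712 = 194444.48293

£194444.48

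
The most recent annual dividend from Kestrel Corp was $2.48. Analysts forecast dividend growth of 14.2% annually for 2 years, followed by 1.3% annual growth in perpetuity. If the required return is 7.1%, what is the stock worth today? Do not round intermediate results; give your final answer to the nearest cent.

$54.71

D_1 = 2.83216
D_2 = 3.23433
Terminal value at year 2: TV = D_2×(1+g_2)/(r−g_2) = 3.27637/0.058 = 56.48919
P_0 = D_1/(1+r)^1 + D_2/(1+r)^2 + TV/(1+r)^2
    = 2.64441 + 2.81971 + 49.24775 = 54.71187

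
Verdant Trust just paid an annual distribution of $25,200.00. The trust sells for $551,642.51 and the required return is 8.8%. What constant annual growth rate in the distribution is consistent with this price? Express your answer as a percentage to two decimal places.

P = D₀(1+g)/(r−g) ⇒ P(r−g) = D₀(1+g) ⇒ g(P+D₀) = P·r − D₀
g = (P·r − D₀)/(P + D₀) = ($551,642.51×0.088 − $25,200.00) / ($551,642.51 + $25,200.00) = 0.040470

4.05%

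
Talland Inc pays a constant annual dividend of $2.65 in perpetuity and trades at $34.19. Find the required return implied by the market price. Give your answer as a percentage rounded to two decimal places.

P = C/r ⇒ r = C/P = $2.65/$34.19 = 0.077508

7.75%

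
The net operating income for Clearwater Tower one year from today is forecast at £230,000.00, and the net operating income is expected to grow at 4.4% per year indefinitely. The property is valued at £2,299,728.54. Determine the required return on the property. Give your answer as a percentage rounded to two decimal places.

14.40%

P = D₁/(r − g) ⇒ r = D₁/P + g = £230,000.0000/£2,299,728.54 + 0.044 = 0.100012 + 0.044 = 0.144012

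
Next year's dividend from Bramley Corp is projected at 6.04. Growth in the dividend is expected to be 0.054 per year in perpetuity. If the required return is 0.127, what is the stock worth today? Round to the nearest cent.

82.74

Growing perpetuity: P = D₁ / (r − g) = 6.0400 / (0.127 − 0.054) = 82.74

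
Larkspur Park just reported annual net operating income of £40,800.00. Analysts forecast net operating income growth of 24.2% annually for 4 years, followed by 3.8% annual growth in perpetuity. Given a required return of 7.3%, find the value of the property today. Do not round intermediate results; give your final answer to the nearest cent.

£2410490.12

D_1 = 50673.60000
D_2 = 62936.61120
D_3 = 78167.27111
D_4 = 97083.75072
Terminal value at year 4: TV = D_4×(1+g_2)/(r−g_2) = 100772.93325/0.035 = 2879226.66418
P_0 = D_1/(1+r)^1 + D_2/(1+r)^2 + D_3/(1+r)^3 + D_4/(1+r)^4 + TV/(1+r)^4
    = 47226.09506 + 54664.31507 + 63274.07205 + 73239.88582 + 2172085.75669 = 2410490.12469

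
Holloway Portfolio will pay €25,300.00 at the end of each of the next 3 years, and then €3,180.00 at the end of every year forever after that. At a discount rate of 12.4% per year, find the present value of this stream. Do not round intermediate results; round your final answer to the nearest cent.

PV of 3-year annuity: €25,300.00 × [1 − (1+0.124)^−3] / 0.124 = 60351.07268
Perpetuity value at year 3: €3,180.00 / 0.124 = 25645.16129
PV of perpetuity: 25645.16129 / (1+0.124)^3 = 18059.53239
Total PV = 60351.07268 + 18059.53239 = 78410.60507

€78410.61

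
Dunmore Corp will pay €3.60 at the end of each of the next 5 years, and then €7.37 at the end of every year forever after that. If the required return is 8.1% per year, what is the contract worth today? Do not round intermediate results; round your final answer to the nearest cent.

PV of 5-year annuity: €3.60 × [1 − (1+0.081)^−5] / 0.081 = 14.33595
Perpetuity value at year 5: €7.37 / 0.081 = 90.98765
PV of perpetuity: 90.98765 / (1+0.081)^5 = 61.63878
Total PV = 14.33595 + 61.63878 = 75.97473

€75.97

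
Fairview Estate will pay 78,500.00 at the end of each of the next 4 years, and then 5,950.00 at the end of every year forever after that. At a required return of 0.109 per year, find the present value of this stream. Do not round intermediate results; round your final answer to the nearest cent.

280151.01

PV of 4-year annuity: 78,500.00 × [1 − (1+0.109)^−4] / 0.109 = 244062.88406
Perpetuity value at year 4: 5,950.00 / 0.109 = 54587.15596
PV of perpetuity: 54587.15596 / (1+0.109)^4 = 36088.12208
Total PV = 244062.88406 + 36088.12208 = 280151.00613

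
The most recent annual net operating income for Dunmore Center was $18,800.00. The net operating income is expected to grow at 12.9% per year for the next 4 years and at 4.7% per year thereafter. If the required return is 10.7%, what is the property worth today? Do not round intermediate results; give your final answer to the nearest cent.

D_1 = 21225.20000
D_2 = 23963.25080
D_3 = 27054.51015
D_4 = 30544.54196
Terminal value at year 4: TV = D_4×(1+g_2)/(r−g_2) = 31980.13544/0.06 = 533002.25725
P_0 = D_1/(1+r)^1 + D_2/(1+r)^2 + D_3/(1+r)^3 + D_4/(1+r)^4 + TV/(1+r)^4
    = 19173.62240 + 19554.67000 + 19943.29036 + 20339.63398 + 354926.61303 = 433937.82978

$433937.83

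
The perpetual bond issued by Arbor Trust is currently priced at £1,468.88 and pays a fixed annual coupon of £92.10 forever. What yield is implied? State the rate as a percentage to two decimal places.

P = C/r ⇒ r = C/P = £92.10/£1,468.88 = 0.062701

6.27%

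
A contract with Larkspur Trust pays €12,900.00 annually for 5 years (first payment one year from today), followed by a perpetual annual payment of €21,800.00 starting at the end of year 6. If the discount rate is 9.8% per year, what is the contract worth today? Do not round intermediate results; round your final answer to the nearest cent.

€188537.89

PV of 5-year annuity: €12,900.00 × [1 − (1+0.098)^−5] / 0.098 = 49152.02980
Perpetuity value at year 5: €21,800.00 / 0.098 = 222448.97959
PV of perpetuity: 222448.97959 / (1+0.098)^5 = 139385.85947
Total PV = 49152.02980 + 139385.85947 = 188537.88927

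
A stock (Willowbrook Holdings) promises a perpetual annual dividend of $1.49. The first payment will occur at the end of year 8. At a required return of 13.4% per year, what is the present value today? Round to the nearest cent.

Value at end of year 7: C / r = $1.49 / 0.134 = $11.1194
Discount to today: PV = $11.1194 / (1 + 0.134)^7 = $11.1194 / 2.411523 = $4.61

$4.61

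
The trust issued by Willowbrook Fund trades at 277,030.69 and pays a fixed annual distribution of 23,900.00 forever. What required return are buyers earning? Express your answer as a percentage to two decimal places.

P = C/r ⇒ r = C/P = 23,900.00/277,030.69 = 0.086272

8.63%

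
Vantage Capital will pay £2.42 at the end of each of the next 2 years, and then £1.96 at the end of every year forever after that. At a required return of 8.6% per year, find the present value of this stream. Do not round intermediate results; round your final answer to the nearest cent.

PV of 2-year annuity: £2.42 × [1 − (1+0.086)^−2] / 0.086 = 4.28026
Perpetuity value at year 2: £1.96 / 0.086 = 22.79070
PV of perpetuity: 22.79070 / (1+0.086)^2 = 19.32404
Total PV = 4.28026 + 19.32404 = 23.60430

£23.60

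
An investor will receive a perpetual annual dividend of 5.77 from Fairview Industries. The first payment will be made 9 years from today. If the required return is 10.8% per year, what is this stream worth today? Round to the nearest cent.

Value at end of year 8: C / r = 5.77 / 0.108 = 53.4259
Discount to today: PV = 53.4259 / (1 + 0.108)^8 = 53.4259 / 2.271528 = 23.52

23.52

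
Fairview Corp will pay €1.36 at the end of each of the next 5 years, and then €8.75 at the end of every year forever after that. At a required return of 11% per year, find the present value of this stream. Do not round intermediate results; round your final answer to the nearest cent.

€52.23

PV of 5-year annuity: €1.36 × [1 − (1+0.11)^−5] / 0.11 = 5.02642
Perpetuity value at year 5: €8.75 / 0.11 = 79.54545
PV of perpetuity: 79.54545 / (1+0.11)^5 = 47.20636
Total PV = 5.02642 + 47.20636 = 52.23278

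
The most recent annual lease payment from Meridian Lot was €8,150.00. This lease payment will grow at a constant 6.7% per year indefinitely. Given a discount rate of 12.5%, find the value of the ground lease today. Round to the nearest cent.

D₁ = D₀ × (1 + g) = €8,150.00 × 1.067 = €8,696.0500
Growing perpetuity: P = D₁ / (r − g) = €8,696.0500 / (0.125 − 0.067) = €149,931.90

€149931.90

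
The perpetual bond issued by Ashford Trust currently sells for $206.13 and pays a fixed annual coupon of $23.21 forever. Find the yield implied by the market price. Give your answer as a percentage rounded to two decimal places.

P = C/r ⇒ r = C/P = $23.21/$206.13 = 0.112599

11.26%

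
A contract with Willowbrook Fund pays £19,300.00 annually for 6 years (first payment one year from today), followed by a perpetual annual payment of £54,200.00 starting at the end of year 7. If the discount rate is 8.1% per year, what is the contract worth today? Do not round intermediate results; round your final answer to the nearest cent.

PV of 6-year annuity: £19,300.00 × [1 − (1+0.081)^−6] / 0.081 = 88951.55503
Perpetuity value at year 6: £54,200.00 / 0.081 = 669135.80247
PV of perpetuity: 669135.80247 / (1+0.081)^6 = 419334.02617
Total PV = 88951.55503 + 419334.02617 = 508285.58120

£508285.58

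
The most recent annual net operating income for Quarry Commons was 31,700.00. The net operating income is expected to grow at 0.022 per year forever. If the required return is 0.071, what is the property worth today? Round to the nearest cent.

661171.43

D₁ = D₀ × (1 + g) = 31,700.00 × 1.022 = 32,397.4000
Growing perpetuity: P = D₁ / (r − g) = 32,397.4000 / (0.071 − 0.022) = 661,171.43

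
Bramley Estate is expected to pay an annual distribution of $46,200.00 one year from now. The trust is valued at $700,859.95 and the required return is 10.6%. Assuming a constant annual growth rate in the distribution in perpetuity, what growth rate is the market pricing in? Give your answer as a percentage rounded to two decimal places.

P = D₁/(r−g) ⇒ g = r − D₁/P = 0.106 − $46,200.00/$700,859.95 = 0.040081

4.01%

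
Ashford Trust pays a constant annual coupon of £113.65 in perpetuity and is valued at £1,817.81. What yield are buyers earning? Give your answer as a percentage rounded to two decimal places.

P = C/r ⇒ r = C/P = £113.65/£1,817.81 = 0.062520

6.25%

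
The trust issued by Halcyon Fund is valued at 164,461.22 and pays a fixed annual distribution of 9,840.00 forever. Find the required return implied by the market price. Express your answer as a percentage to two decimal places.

5.98%

P = C/r ⇒ r = C/P = 9,840.00/164,461.22 = 0.059832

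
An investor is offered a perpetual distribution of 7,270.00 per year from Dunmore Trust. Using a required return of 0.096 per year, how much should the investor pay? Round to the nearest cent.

Level perpetuity: PV = C / r = 7,270.00 / 0.096 = 75,729.17

75729.17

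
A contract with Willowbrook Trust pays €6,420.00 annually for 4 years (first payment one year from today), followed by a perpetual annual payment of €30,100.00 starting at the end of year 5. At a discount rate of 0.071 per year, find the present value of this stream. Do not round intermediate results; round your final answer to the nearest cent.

€343915.24

PV of 4-year annuity: €6,420.00 × [1 − (1+0.071)^−4] / 0.071 = 21696.89471
Perpetuity value at year 4: €30,100.00 / 0.071 = 423943.66197
PV of perpetuity: 423943.66197 / (1+0.071)^4 = 322218.34565
Total PV = 21696.89471 + 322218.34565 = 343915.24036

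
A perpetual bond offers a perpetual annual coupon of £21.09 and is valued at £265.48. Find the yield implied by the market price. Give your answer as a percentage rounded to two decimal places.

P = C/r ⇒ r = C/P = £21.09/£265.48 = 0.079441

7.94%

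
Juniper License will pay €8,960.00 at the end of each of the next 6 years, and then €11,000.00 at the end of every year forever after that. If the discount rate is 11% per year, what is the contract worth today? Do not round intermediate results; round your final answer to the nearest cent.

€91369.70

PV of 6-year annuity: €8,960.00 × [1 − (1+0.11)^−6] / 0.11 = 37905.61917
Perpetuity value at year 6: €11,000.00 / 0.11 = 100000.00000
PV of perpetuity: 100000.00000 / (1+0.11)^6 = 53464.08361
Total PV = 37905.61917 + 53464.08361 = 91369.70278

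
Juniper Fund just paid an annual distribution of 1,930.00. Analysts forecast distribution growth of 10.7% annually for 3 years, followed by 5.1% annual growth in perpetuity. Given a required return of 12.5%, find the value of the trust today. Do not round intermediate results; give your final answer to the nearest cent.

D_1 = 2136.51000
D_2 = 2365.11657
D_3 = 2618.18404
Terminal value at year 3: TV = D_3×(1+g_2)/(r−g_2) = 2751.71143/0.074 = 37185.28958
P_0 = D_1/(1+r)^1 + D_2/(1+r)^2 + D_3/(1+r)^3 + TV/(1+r)^3
    = 1899.12000 + 1868.73408 + 1838.83433 + 26116.41738 = 31723.10579

31723.11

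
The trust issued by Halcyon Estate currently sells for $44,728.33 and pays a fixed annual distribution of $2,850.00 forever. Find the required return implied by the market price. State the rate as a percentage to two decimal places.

P = C/r ⇒ r = C/P = $2,850.00/$44,728.33 = 0.063718

6.37%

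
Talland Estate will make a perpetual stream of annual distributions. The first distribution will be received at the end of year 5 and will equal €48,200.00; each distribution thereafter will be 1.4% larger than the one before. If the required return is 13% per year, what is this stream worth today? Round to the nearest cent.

€254844.51

Value at end of year 4: C₁ / (r − g) = €48,200.00 / (0.13 − 0.014) = €415,517.2414
Discount to today: PV = €415,517.2414 / (1 + 0.13)^4 = €415,517.2414 / 1.630474 = €254,844.51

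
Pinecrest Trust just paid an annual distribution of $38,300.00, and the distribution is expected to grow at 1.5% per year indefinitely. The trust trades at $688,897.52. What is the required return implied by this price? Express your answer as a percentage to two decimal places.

7.14%

D₁ = $38,300.00 × 1.015 = $38,874.5000
P = D₁/(r − g) ⇒ r = D₁/P + g = $38,874.5000/$688,897.52 + 0.015 = 0.056430 + 0.015 = 0.071430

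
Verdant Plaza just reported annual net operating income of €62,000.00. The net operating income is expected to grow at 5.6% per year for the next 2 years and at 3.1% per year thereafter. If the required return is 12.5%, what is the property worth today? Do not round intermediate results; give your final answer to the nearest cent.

D_1 = 65472.00000
D_2 = 69138.43200
Terminal value at year 2: TV = D_2×(1+g_2)/(r−g_2) = 71281.72339/0.094 = 758316.20630
P_0 = D_1/(1+r)^1 + D_2/(1+r)^2 + TV/(1+r)^2
    = 58197.33333 + 54627.89689 + 599163.42226 = 711988.65248

€711988.65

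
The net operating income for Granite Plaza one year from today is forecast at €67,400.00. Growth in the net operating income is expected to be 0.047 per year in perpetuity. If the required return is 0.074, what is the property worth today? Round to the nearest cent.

€2496296.30

Growing perpetuity: P = D₁ / (r − g) = €67,400.0000 / (0.074 − 0.047) = €2,496,296.30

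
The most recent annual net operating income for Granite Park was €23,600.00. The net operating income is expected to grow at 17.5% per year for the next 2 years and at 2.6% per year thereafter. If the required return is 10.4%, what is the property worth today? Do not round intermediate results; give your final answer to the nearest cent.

€403494.17

D_1 = 27730.00000
D_2 = 32582.75000
Terminal value at year 2: TV = D_2×(1+g_2)/(r−g_2) = 33429.90150/0.078 = 428588.48077
P_0 = D_1/(1+r)^1 + D_2/(1+r)^2 + TV/(1+r)^2
    = 25117.75362 + 26733.11640 + 351643.30036 = 403494.17038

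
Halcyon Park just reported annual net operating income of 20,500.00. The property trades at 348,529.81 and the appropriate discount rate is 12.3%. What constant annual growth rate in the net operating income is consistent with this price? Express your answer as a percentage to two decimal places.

P = D₀(1+g)/(r−g) ⇒ P(r−g) = D₀(1+g) ⇒ g(P+D₀) = P·r − D₀
g = (P·r − D₀)/(P + D₀) = (348,529.81×0.123 − 20,500.00) / (348,529.81 + 20,500.00) = 0.060616

6.06%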